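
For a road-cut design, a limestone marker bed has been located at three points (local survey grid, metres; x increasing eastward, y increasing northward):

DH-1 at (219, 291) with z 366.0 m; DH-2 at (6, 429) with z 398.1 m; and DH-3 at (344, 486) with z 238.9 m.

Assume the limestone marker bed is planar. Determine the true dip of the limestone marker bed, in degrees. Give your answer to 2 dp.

29.41°

Two edge vectors: DH-1→DH-2 = (-213, 138, 32.1), DH-1→DH-3 = (125, 195, -127.1).
Normal n = (DH-1→DH-2) × (DH-1→DH-3) = (-23799.3, -23059.8, -58785).
So ∂z/∂x = −n_x/n_z = −0.40485 and ∂z/∂y = −n_y/n_z = −0.39227.
Gradient magnitude |∇z| = √(a² + b²) = √(0.16391 + 0.15388) = 0.56372.
True dip = arctan(0.56372) = 29.41°, dipping toward NE (azimuth ≈ 046°).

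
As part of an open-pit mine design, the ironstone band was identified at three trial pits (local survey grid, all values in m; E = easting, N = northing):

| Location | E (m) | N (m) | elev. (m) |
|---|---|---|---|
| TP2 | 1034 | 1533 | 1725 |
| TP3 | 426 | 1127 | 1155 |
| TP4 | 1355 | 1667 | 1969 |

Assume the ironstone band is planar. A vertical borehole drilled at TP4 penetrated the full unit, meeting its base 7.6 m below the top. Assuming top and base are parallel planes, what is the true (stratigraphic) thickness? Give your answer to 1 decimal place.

Two edge vectors: TP2→TP3 = (-608, -406, -570), TP2→TP4 = (321, 134, 244).
Normal n = (TP2→TP3) × (TP2→TP4) = (-22684, -34618, 48854).
So ∂z/∂E = −n_x/n_z = 0.46432 and ∂z/∂N = −n_y/n_z = 0.70860.
|∇z| = √(a²+b²) = 0.84718, so dip δ = arctan(0.84718) = 40.27°.
True thickness = vertical thickness × cos δ = 7.6 × cos 40.27° = 5.8 m.

5.8 m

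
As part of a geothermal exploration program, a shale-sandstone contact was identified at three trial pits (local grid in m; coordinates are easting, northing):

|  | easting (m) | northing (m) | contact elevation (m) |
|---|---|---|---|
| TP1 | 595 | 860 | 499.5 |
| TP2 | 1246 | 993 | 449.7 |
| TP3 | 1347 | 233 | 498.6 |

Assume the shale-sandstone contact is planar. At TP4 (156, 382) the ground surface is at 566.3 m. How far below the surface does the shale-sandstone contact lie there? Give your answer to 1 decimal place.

Let the plane be z = a·easting + b·northing + c.
TP2−TP1: 651a + 133b = −49.8;  TP3−TP1: 752a − 627b = −0.9.
Solving gives a = −0.061678, b = −0.072539.
Then c = 499.5 − a·595 − b·860 = 598.58.
At (156, 382): z_contact = −9.62 − 27.71 + 598.58 = 561.25 m.
Depth below ground = 566.3 − 561.25 = 5.0 m.

5.0 m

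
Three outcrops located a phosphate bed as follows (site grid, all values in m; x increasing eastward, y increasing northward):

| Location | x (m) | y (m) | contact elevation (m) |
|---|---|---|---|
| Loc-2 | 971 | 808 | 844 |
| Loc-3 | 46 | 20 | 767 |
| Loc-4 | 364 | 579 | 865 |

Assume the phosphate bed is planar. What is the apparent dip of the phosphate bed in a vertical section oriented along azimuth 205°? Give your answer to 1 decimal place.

9.7°

Let the plane be z = a·x + b·y + c.
Loc-3−Loc-2: −925a − 788b = −77;  Loc-4−Loc-2: −607a − 229b = 21.
Solving gives a = −0.12826, b = 0.24828.
Unit vector along 205° is (sin 205°, cos 205°) = (-0.4226, -0.9063).
Slope in that direction = a·(-0.4226) + b·(-0.9063) = −0.17081.
Apparent dip = arctan|0.17081| = 9.7° (true dip is 15.6°, so apparent ≤ true as expected).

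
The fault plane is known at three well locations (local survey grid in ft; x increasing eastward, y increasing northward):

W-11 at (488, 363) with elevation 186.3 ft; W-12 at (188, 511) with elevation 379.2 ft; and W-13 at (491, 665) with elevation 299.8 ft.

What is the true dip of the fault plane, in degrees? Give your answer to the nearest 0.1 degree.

30.7°

Two edge vectors: W-11→W-12 = (-300, 148, 192.9), W-11→W-13 = (3, 302, 113.5).
Normal n = (W-11→W-12) × (W-11→W-13) = (-41457.8, 34628.7, -91044).
So ∂z/∂x = −n_x/n_z = −0.45536 and ∂z/∂y = −n_y/n_z = 0.38035.
Gradient magnitude |∇z| = √(a² + b²) = √(0.20735 + 0.14467) = 0.59331.
True dip = arctan(0.59331) = 30.7°, dipping toward SE (azimuth ≈ 130°).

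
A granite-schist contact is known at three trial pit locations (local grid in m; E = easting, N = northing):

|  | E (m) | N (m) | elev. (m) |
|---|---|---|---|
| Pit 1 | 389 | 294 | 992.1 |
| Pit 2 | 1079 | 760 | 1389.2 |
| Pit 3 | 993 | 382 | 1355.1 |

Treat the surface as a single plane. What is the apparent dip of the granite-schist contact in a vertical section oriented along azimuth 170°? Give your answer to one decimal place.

8.7°

Let the plane be z = a·E + b·N + c.
Pit 2−Pit 1: 690a + 466b = 397.1;  Pit 3−Pit 1: 604a + 88b = 363.
Solving gives a = 0.60800, b = −0.04812.
Unit vector along 170° is (sin 170°, cos 170°) = (0.1736, -0.9848).
Slope in that direction = a·(0.1736) + b·(-0.9848) = 0.15297.
Apparent dip = arctan|0.15297| = 8.7° (true dip is 31.4°, so apparent ≤ true as expected).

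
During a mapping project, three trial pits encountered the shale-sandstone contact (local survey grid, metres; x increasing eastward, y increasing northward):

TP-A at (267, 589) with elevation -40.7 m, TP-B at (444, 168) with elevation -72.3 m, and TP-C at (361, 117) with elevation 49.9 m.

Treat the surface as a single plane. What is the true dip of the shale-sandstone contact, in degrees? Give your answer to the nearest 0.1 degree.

Two edge vectors: TP-A→TP-B = (177, -421, -31.6), TP-A→TP-C = (94, -472, 90.6).
Normal n = (TP-A→TP-B) × (TP-A→TP-C) = (-53057.8, -19006.6, -43970).
So ∂z/∂x = −n_x/n_z = −1.20668 and ∂z/∂y = −n_y/n_z = −0.43226.
Gradient magnitude |∇z| = √(a² + b²) = √(1.45608 + 0.18685) = 1.28177.
True dip = arctan(1.28177) = 52.0°, dipping toward ENE (azimuth ≈ 070°).

52.0°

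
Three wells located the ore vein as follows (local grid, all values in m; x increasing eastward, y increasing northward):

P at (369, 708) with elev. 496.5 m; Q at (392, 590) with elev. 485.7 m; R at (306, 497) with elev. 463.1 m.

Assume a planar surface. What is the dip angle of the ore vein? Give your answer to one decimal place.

10.2°

Two edge vectors: P→Q = (23, -118, -10.8), P→R = (-63, -211, -33.4).
Normal n = (P→Q) × (P→R) = (1662.4, 1448.6, -12287).
So ∂z/∂x = −n_x/n_z = 0.13530 and ∂z/∂y = −n_y/n_z = 0.11790.
Gradient magnitude |∇z| = √(a² + b²) = √(0.01831 + 0.01390) = 0.17946.
True dip = arctan(0.17946) = 10.2°, dipping toward SW (azimuth ≈ 229°).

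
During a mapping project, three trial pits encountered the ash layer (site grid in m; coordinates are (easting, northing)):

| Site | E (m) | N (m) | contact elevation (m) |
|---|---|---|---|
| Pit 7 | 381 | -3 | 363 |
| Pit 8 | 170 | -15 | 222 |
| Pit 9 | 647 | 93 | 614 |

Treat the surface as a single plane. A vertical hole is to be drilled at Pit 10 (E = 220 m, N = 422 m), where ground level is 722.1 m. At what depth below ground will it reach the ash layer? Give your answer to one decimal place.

Let the plane be z = a·E + b·N + c.
Pit 8−Pit 7: −211a − 12b = −141;  Pit 9−Pit 7: 266a + 96b = 251.
Solving gives a = 0.61674, b = 0.90571.
Then c = 363 − a·381 − b·-3 = 130.74.
At (220, 422): z_contact = 135.68 + 382.21 + 130.74 = 648.63 m.
Depth below ground = 722.1 − 648.63 = 73.5 m.

73.5 m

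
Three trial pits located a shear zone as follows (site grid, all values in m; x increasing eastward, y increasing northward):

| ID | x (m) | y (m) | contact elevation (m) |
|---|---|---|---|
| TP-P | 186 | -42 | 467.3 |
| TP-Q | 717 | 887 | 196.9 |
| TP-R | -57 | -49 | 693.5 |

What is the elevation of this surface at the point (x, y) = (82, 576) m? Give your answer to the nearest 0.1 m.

Two edge vectors: TP-P→TP-Q = (531, 929, -270.4), TP-P→TP-R = (-243, -7, 226.2).
Normal n = (TP-P→TP-Q) × (TP-P→TP-R) = (208247, -54405, 222030).
So ∂z/∂x = −n_x/n_z = −0.93792 and ∂z/∂y = −n_y/n_z = 0.24503.
Intercept c from TP-P: 467.3 + 174.45 + 10.29 = 652.05.
At (82, 576): z = −76.9 + 141.1 + 652.05 = 716.3 m.

716.3 m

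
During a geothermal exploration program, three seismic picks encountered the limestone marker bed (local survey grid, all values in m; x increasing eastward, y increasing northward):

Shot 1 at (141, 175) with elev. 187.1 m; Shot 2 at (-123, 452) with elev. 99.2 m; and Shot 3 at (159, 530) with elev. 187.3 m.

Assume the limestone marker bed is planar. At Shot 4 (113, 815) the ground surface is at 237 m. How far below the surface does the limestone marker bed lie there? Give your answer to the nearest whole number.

69 m

Two edge vectors: Shot 1→Shot 2 = (-264, 277, -87.9), Shot 1→Shot 3 = (18, 355, 0.2).
Normal n = (Shot 1→Shot 2) × (Shot 1→Shot 3) = (31259.9, -1529.4, -98706).
So ∂z/∂x = −n_x/n_z = 0.31670 and ∂z/∂y = −n_y/n_z = −0.01549.
Intercept c from Shot 1: 187.1 − 44.65 + 2.71 = 145.16.
At (113, 815): z_contact = 35.8 − 12.6 + 145.16 = 168.3 m.
Depth below ground = 237 − 168.3 = 69 m.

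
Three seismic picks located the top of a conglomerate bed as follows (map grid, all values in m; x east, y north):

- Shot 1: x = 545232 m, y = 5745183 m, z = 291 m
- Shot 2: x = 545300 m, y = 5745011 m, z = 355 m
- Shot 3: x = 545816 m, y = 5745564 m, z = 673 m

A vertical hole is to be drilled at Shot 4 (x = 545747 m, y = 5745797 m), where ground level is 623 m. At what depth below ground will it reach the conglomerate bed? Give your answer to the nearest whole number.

Let the plane be z = a·x + b·y + c.
Shot 2−Shot 1: 68a − 172b = 64;  Shot 3−Shot 1: 584a + 381b = 382.
Solving gives a = 0.71296970, b = −0.09022128.
Then c = 291 − a·545232 − b·5745183 = 129894.86.
At (545747, 5745797): z_contact = 389101.1 − 518393.2 + 129894.86 = 602.8 m.
Depth below ground = 623 − 602.8 = 20 m.

20 m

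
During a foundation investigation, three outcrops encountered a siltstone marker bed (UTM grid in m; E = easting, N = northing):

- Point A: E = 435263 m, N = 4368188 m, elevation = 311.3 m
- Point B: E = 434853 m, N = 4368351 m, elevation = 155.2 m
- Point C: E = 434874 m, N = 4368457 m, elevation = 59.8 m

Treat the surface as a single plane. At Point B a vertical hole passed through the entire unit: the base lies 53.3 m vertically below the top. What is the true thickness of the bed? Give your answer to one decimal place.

Let the plane be z = a·E + b·N + c.
Point B−Point A: −410a + 163b = −156.1;  Point C−Point A: −389a + 269b = −251.5.
Solving gives a = 0.02125, b = −0.90421.
|∇z| = √(a²+b²) = 0.90446, so dip δ = arctan(0.90446) = 42.13°.
True thickness = vertical thickness × cos δ = 53.3 × cos 42.13° = 39.5 m.

39.5 m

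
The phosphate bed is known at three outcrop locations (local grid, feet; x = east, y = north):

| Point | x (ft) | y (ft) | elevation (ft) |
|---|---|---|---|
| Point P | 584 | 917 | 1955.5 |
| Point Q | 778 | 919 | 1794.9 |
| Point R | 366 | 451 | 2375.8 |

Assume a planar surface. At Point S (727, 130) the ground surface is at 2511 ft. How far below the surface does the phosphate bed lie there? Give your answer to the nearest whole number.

Let the plane be z = a·x + b·y + c.
Point Q−Point P: 194a + 2b = −160.6;  Point R−Point P: −218a − 466b = 420.3.
Solving gives a = −0.82250, b = −0.51715.
Then c = 1955.5 − a·584 − b·917 = 2910.07.
At (727, 130): z_contact = −598.0 − 67.2 + 2910.07 = 2244.9 ft.
Depth below ground = 2511 − 2244.9 = 266 ft.

266 ft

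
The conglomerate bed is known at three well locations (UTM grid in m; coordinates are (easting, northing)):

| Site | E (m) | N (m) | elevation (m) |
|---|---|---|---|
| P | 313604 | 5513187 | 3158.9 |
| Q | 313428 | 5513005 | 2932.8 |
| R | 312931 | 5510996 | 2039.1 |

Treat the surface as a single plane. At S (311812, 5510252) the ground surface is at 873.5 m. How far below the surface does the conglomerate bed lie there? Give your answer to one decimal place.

Two edge vectors: P→Q = (-176, -182, -226.1), P→R = (-673, -2191, -1119.8).
Normal n = (P→Q) × (P→R) = (-291581.5, -44919.5, 263130).
So ∂z/∂E = −n_x/n_z = 1.108127161 and ∂z/∂N = −n_y/n_z = 0.170712195.
Intercept c from P: 3158.9 − 347513.11 − 941168.26 = −1285522.47.
At (311812, 5510252): z_contact = 345527.35 + 940667.22 − 1285522.47 = 672.10 m.
Depth below ground = 873.5 − 672.10 = 201.4 m.

201.4 m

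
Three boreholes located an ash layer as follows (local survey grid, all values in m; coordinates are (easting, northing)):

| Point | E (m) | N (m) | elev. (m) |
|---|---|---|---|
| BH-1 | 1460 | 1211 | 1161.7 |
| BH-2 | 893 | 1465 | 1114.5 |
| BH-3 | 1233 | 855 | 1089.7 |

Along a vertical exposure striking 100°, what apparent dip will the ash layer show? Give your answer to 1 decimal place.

6.4°

Two edge vectors: BH-1→BH-2 = (-567, 254, -47.2), BH-1→BH-3 = (-227, -356, -72).
Normal n = (BH-1→BH-2) × (BH-1→BH-3) = (-35091.2, -30109.6, 259510).
So ∂z/∂E = −n_x/n_z = 0.13522 and ∂z/∂N = −n_y/n_z = 0.11602.
Unit vector along 100° is (sin 100°, cos 100°) = (0.9848, -0.1736).
Slope in that direction = a·(0.9848) + b·(-0.1736) = 0.11302.
Apparent dip = arctan|0.11302| = 6.4° (true dip is 10.1°, so apparent ≤ true as expected).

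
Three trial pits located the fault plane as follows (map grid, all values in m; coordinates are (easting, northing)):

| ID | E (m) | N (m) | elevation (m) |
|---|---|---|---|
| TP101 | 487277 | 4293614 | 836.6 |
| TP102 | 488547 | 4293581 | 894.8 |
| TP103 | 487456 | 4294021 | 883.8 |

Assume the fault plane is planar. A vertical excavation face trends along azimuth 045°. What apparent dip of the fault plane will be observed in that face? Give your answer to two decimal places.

5.77°

Let the plane be z = a·E + b·N + c.
TP102−TP101: 1270a − 33b = 58.2;  TP103−TP101: 179a + 407b = 47.2.
Solving gives a = 0.04829, b = 0.09473.
Unit vector along 045° is (sin 45°, cos 45°) = (0.7071, 0.7071).
Slope in that direction = a·(0.7071) + b·(0.7071) = 0.10113.
Apparent dip = arctan|0.10113| = 5.77° (true dip is 6.1°, so apparent ≤ true as expected).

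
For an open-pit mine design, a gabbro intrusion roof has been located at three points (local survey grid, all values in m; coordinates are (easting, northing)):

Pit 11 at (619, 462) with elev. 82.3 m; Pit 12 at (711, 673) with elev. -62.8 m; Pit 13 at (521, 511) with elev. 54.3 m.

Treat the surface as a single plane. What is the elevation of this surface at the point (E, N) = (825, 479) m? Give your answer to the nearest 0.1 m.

61.1 m

Two edge vectors: Pit 11→Pit 12 = (92, 211, -145.1), Pit 11→Pit 13 = (-98, 49, -28).
Normal n = (Pit 11→Pit 12) × (Pit 11→Pit 13) = (1201.9, 16795.8, 25186).
So ∂z/∂E = −n_x/n_z = −0.04772 and ∂z/∂N = −n_y/n_z = −0.66687.
Intercept c from Pit 11: 82.3 + 29.54 + 308.09 = 419.93.
At (825, 479): z = −39.4 − 319.4 + 419.93 = 61.1 m.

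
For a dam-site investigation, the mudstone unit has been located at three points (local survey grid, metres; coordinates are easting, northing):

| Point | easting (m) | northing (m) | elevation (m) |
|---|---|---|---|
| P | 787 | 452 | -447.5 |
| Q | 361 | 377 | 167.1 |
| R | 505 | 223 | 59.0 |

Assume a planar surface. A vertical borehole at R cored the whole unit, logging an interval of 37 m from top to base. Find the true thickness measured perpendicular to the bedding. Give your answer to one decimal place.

21.0 m

Two edge vectors: P→Q = (-426, -75, 614.6), P→R = (-282, -229, 506.5).
Normal n = (P→Q) × (P→R) = (102755.9, 42451.8, 76404).
So ∂z/∂easting = −n_x/n_z = −1.34490 and ∂z/∂northing = −n_y/n_z = −0.55562.
|∇z| = √(a²+b²) = 1.45516, so dip δ = arctan(1.45516) = 55.50°.
True thickness = vertical thickness × cos δ = 37 × cos 55.50° = 21.0 m.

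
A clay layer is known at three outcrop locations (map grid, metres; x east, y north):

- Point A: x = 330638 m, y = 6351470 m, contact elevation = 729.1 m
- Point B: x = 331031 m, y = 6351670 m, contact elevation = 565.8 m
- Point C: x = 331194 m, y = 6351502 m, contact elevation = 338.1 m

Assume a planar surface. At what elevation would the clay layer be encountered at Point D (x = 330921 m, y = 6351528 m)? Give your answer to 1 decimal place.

Two edge vectors: Point A→Point B = (393, 200, -163.3), Point A→Point C = (556, 32, -391).
Normal n = (Point A→Point B) × (Point A→Point C) = (-72974.4, 62868.2, -98624).
So ∂z/∂x = −n_x/n_z = −0.739925373 and ∂z/∂y = −n_y/n_z = 0.637453358.
Intercept c from Point A: 729.1 + 244647.45 − 4048765.88 = −3803389.34.
At (330921, 6351528): z = −244856.8 + 4048802.9 − 3803389.34 = 556.7 m.

556.7 m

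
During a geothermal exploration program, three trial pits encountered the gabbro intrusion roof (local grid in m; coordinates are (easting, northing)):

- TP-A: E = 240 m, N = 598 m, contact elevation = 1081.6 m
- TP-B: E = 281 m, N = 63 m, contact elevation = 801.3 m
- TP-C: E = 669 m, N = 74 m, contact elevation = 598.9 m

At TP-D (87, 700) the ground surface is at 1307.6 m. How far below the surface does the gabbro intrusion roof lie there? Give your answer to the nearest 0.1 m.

Let the plane be z = a·E + b·N + c.
TP-B−TP-A: 41a − 535b = −280.3;  TP-C−TP-A: 429a − 524b = −482.7.
Solving gives a = −0.53534, b = 0.48290.
Then c = 1081.6 − a·240 − b·598 = 921.31.
At (87, 700): z_contact = −46.57 + 338.03 + 921.31 = 1212.76 m.
Depth below ground = 1307.6 − 1212.76 = 94.8 m.

94.8 m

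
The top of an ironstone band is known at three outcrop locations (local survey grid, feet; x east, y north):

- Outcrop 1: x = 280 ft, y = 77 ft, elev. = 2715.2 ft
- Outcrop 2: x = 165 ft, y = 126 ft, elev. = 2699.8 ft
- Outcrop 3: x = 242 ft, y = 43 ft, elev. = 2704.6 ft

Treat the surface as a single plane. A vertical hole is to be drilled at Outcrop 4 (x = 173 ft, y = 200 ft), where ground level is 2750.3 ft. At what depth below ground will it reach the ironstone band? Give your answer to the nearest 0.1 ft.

40.9 ft

Let the plane be z = a·x + b·y + c.
Outcrop 2−Outcrop 1: −115a + 49b = −15.4;  Outcrop 3−Outcrop 1: −38a − 34b = −10.6.
Solving gives a = 0.18070, b = 0.10981.
Then c = 2715.2 − a·280 − b·77 = 2656.15.
At (173, 200): z_contact = 31.26 + 21.96 + 2656.15 = 2709.37 ft.
Depth below ground = 2750.3 − 2709.37 = 40.9 ft.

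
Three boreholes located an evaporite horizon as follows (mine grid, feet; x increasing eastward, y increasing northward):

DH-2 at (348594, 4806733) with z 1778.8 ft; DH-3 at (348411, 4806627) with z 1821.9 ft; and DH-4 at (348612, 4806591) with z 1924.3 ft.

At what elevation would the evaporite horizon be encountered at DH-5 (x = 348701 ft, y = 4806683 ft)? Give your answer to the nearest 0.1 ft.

Two edge vectors: DH-2→DH-3 = (-183, -106, 43.1), DH-2→DH-4 = (18, -142, 145.5).
Normal n = (DH-2→DH-3) × (DH-2→DH-4) = (-9302.8, 27402.3, 27894).
So ∂z/∂x = −n_x/n_z = 0.333505413 and ∂z/∂y = −n_y/n_z = −0.982372553.
Intercept c from DH-2: 1778.8 − 116257.99 + 4722002.57 = 4607523.38.
At (348701, 4806683): z = 116293.7 − 4721953.5 + 4607523.38 = 1863.6 ft.

1863.6 ft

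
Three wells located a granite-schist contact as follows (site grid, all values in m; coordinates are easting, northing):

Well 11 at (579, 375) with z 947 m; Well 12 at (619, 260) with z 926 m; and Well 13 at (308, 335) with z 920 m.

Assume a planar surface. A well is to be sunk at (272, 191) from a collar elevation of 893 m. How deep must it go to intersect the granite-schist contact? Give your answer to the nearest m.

Let the plane be z = a·easting + b·northing + c.
Well 12−Well 11: 40a − 115b = −21;  Well 13−Well 11: −271a − 40b = −27.
Solving gives a = 0.06913, b = 0.20665.
Then c = 947 − a·579 − b·375 = 829.48.
At (272, 191): z_contact = 18.8 + 39.5 + 829.48 = 887.8 m.
Depth below ground = 893 − 887.8 = 5 m.

5 m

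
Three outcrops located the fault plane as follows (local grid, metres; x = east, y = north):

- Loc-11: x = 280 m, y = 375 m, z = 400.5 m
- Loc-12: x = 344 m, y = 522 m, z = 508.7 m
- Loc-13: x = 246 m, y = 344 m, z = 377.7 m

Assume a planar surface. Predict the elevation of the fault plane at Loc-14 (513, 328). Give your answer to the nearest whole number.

366 m

Two edge vectors: Loc-11→Loc-12 = (64, 147, 108.2), Loc-11→Loc-13 = (-34, -31, -22.8).
Normal n = (Loc-11→Loc-12) × (Loc-11→Loc-13) = (2.6, -2219.6, 3014).
So ∂z/∂x = −n_x/n_z = −0.00086 and ∂z/∂y = −n_y/n_z = 0.73643.
Intercept c from Loc-11: 400.5 + 0.24 − 276.16 = 124.58.
At (513, 328): z = −0.4 + 241.5 + 124.58 = 365.7 m.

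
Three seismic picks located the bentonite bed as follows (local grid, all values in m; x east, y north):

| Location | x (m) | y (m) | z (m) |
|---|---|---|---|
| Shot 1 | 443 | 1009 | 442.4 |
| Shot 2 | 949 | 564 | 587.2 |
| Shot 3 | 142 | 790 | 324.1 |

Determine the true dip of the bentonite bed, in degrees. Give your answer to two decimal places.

Let the plane be z = a·x + b·y + c.
Shot 2−Shot 1: 506a − 445b = 144.8;  Shot 3−Shot 1: −301a − 219b = −118.3.
Solving gives a = 0.34464, b = 0.06649.
Gradient magnitude |∇z| = √(a² + b²) = √(0.11878 + 0.00442) = 0.35100.
True dip = arctan(0.35100) = 19.34°, dipping toward W (azimuth ≈ 259°).

19.34°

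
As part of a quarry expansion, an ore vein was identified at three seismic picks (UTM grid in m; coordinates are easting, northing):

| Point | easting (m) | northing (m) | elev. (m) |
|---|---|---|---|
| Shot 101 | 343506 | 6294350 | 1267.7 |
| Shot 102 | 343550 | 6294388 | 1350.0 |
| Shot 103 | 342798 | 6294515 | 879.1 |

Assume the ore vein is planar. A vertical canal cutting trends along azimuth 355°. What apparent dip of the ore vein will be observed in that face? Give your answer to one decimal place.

Let the plane be z = a·easting + b·northing + c.
Shot 102−Shot 101: 44a + 38b = 82.3;  Shot 103−Shot 101: −708a + 165b = −388.6.
Solving gives a = 0.82971, b = 1.20507.
Unit vector along 355° is (sin 355°, cos 355°) = (-0.0872, 0.9962).
Slope in that direction = a·(-0.0872) + b·(0.9962) = 1.12817.
Apparent dip = arctan|1.12817| = 48.4° (true dip is 55.6°, so apparent ≤ true as expected).

48.4°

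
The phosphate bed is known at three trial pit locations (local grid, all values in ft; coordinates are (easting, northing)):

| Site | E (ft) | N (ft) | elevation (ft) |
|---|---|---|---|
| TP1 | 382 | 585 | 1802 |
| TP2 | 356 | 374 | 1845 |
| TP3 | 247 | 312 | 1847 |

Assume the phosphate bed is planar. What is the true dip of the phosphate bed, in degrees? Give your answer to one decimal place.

13.5°

Let the plane be z = a·E + b·N + c.
TP2−TP1: −26a − 211b = 43;  TP3−TP1: −135a − 273b = 45.
Solving gives a = 0.10492, b = −0.21672.
Gradient magnitude |∇z| = √(a² + b²) = √(0.01101 + 0.04697) = 0.24078.
True dip = arctan(0.24078) = 13.5°, dipping toward NNW (azimuth ≈ 334°).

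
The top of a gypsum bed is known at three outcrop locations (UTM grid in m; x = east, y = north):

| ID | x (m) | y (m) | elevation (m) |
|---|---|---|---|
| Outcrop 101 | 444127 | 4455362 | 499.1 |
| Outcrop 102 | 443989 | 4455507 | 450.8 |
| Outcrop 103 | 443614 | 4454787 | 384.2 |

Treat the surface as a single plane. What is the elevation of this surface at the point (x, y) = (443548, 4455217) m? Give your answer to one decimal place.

340.2 m

Let the plane be z = a·x + b·y + c.
Outcrop 102−Outcrop 101: −138a + 145b = −48.3;  Outcrop 103−Outcrop 101: −513a − 575b = −114.9.
Solving gives a = 0.289023319, b = −0.058032979.
Then c = 499.1 − a·444127 − b·4455362 = 130693.97.
At (443548, 4455217): z = 128195.7 − 258549.5 + 130693.97 = 340.2 m.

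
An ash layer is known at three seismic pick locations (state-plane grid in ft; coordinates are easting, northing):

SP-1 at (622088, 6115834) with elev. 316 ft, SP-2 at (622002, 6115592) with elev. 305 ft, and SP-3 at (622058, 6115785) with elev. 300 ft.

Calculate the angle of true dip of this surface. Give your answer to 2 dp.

Let the plane be z = a·easting + b·northing + c.
SP-2−SP-1: −86a − 242b = −11;  SP-3−SP-1: −30a − 49b = −16.
Solving gives a = 1.09422, b = −0.34340.
Gradient magnitude |∇z| = √(a² + b²) = √(1.19732 + 0.11792) = 1.14684.
True dip = arctan(1.14684) = 48.91°, dipping toward WNW (azimuth ≈ 287°).

48.91°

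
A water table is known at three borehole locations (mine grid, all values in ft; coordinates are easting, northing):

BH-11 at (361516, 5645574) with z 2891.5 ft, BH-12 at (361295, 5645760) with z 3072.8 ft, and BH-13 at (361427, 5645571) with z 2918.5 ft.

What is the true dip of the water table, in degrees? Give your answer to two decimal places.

Let the plane be z = a·easting + b·northing + c.
BH-12−BH-11: −221a + 186b = 181.3;  BH-13−BH-11: −89a − 3b = 27.
Solving gives a = −0.32328, b = 0.59062.
Gradient magnitude |∇z| = √(a² + b²) = √(0.10451 + 0.34883) = 0.67331.
True dip = arctan(0.67331) = 33.95°, dipping toward SSE (azimuth ≈ 151°).

33.95°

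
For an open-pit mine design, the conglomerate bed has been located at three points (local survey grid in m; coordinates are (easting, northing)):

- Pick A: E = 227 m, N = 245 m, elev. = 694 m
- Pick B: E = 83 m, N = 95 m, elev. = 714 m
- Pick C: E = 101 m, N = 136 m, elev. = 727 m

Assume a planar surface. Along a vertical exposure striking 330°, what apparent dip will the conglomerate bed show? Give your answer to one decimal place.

46.0°

Let the plane be z = a·E + b·N + c.
Pick B−Pick A: −144a − 150b = 20;  Pick C−Pick A: −126a − 109b = 33.
Solving gives a = −0.86454, b = 0.69663.
Unit vector along 330° is (sin 330°, cos 330°) = (-0.5000, 0.8660).
Slope in that direction = a·(-0.5000) + b·(0.8660) = 1.03557.
Apparent dip = arctan|1.03557| = 46.0° (true dip is 48.0°, so apparent ≤ true as expected).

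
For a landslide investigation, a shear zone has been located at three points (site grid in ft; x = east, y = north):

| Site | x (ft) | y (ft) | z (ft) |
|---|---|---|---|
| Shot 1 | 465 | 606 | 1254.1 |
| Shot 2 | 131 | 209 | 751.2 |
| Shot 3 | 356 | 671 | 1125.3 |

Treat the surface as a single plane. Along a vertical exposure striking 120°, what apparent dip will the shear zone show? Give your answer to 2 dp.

45.74°

Two edge vectors: Shot 1→Shot 2 = (-334, -397, -502.9), Shot 1→Shot 3 = (-109, 65, -128.8).
Normal n = (Shot 1→Shot 2) × (Shot 1→Shot 3) = (83822.1, 11796.9, -64983).
So ∂z/∂x = −n_x/n_z = 1.28991 and ∂z/∂y = −n_y/n_z = 0.18154.
Unit vector along 120° is (sin 120°, cos 120°) = (0.8660, -0.5000).
Slope in that direction = a·(0.8660) + b·(-0.5000) = 1.02632.
Apparent dip = arctan|1.02632| = 45.74° (true dip is 52.5°, so apparent ≤ true as expected).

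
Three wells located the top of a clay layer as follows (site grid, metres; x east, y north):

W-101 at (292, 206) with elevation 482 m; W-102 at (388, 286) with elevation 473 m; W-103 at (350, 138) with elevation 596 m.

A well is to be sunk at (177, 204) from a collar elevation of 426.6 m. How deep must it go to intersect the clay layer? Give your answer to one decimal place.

30.2 m

Let the plane be z = a·x + b·y + c.
W-102−W-101: 96a + 80b = −9;  W-103−W-101: 58a − 68b = 114.
Solving gives a = 0.76182, b = −1.02668.
Then c = 482 − a·292 − b·206 = 471.05.
At (177, 204): z_contact = 134.84 − 209.44 + 471.05 = 396.44 m.
Depth below ground = 426.6 − 396.44 = 30.2 m.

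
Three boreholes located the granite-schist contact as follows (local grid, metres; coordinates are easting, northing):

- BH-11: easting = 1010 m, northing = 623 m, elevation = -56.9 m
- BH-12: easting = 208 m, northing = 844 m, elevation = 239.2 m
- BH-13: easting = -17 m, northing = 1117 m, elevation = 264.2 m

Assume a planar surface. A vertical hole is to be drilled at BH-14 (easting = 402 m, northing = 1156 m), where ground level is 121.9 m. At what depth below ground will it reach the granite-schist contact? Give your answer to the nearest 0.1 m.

54.9 m

Let the plane be z = a·easting + b·northing + c.
BH-12−BH-11: −802a + 221b = 296.1;  BH-13−BH-11: −1027a + 494b = 321.1.
Solving gives a = −0.445041, b = −0.275217.
Then c = -56.9 − a·1010 − b·623 = 564.05.
At (402, 1156): z_contact = −178.91 − 318.15 + 564.05 = 66.99 m.
Depth below ground = 121.9 − 66.99 = 54.9 m.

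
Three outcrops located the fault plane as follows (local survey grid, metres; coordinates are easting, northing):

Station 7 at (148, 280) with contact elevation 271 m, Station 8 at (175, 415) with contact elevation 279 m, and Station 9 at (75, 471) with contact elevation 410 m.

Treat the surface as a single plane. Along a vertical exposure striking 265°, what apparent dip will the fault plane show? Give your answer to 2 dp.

48.21°

Two edge vectors: Station 7→Station 8 = (27, 135, 8), Station 7→Station 9 = (-73, 191, 139).
Normal n = (Station 7→Station 8) × (Station 7→Station 9) = (17237, -4337, 15012).
So ∂z/∂easting = −n_x/n_z = −1.14821 and ∂z/∂northing = −n_y/n_z = 0.28890.
Unit vector along 265° is (sin 265°, cos 265°) = (-0.9962, -0.0872).
Slope in that direction = a·(-0.9962) + b·(-0.0872) = 1.11867.
Apparent dip = arctan|1.11867| = 48.21° (true dip is 49.8°, so apparent ≤ true as expected).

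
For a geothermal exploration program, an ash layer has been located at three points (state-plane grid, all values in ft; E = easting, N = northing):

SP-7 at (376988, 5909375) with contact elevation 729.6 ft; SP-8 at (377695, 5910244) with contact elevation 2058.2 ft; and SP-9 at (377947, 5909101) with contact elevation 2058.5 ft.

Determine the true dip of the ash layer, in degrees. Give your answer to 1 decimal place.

56.6°

Let the plane be z = a·E + b·N + c.
SP-8−SP-7: 707a + 869b = 1328.6;  SP-9−SP-7: 959a − 274b = 1328.9.
Solving gives a = 1.47879, b = 0.32577.
Gradient magnitude |∇z| = √(a² + b²) = √(2.18682 + 0.10613) = 1.51425.
True dip = arctan(1.51425) = 56.6°, dipping toward WSW (azimuth ≈ 258°).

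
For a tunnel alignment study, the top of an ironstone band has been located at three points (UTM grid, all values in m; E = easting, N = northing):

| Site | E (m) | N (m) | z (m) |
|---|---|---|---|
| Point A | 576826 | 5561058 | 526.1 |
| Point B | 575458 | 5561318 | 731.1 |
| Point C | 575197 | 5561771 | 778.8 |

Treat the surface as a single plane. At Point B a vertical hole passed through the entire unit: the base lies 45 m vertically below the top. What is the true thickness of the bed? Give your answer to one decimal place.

44.5 m

Let the plane be z = a·E + b·N + c.
Point B−Point A: −1368a + 260b = 205;  Point C−Point A: −1629a + 713b = 252.7.
Solving gives a = −0.14581, b = 0.02129.
|∇z| = √(a²+b²) = 0.14735, so dip δ = arctan(0.14735) = 8.38°.
True thickness = vertical thickness × cos δ = 45 × cos 8.38° = 44.5 m.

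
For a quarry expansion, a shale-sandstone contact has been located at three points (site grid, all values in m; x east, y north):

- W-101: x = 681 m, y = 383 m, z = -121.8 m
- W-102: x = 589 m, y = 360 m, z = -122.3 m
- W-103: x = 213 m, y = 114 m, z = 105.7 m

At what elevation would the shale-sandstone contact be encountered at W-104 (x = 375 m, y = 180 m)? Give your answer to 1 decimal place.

Two edge vectors: W-101→W-102 = (-92, -23, -0.5), W-101→W-103 = (-468, -269, 227.5).
Normal n = (W-101→W-102) × (W-101→W-103) = (-5367, 21164, 13984).
So ∂z/∂x = −n_x/n_z = 0.38380 and ∂z/∂y = −n_y/n_z = −1.51344.
Intercept c from W-101: -121.8 − 261.36 + 579.65 = 196.48.
At (375, 180): z = 143.9 − 272.4 + 196.48 = 68.0 m.

68.0 m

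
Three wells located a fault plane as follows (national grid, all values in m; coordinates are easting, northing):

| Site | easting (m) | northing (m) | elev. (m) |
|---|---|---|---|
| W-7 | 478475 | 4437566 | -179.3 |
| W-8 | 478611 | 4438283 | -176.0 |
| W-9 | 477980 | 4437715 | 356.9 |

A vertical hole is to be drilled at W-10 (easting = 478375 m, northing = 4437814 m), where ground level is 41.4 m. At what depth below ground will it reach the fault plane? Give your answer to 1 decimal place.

Let the plane be z = a·easting + b·northing + c.
W-8−W-7: 136a + 717b = 3.3;  W-9−W-7: −495a + 149b = 536.2.
Solving gives a = −1.023414690, b = 0.198723010.
Then c = -179.3 − a·478475 − b·4437566 = −392347.43.
At (478375, 4437814): z_contact = −489576.00 + 881895.75 − 392347.43 = -27.68 m.
Depth below ground = 41.4 − (-27.68) = 69.1 m.

69.1 m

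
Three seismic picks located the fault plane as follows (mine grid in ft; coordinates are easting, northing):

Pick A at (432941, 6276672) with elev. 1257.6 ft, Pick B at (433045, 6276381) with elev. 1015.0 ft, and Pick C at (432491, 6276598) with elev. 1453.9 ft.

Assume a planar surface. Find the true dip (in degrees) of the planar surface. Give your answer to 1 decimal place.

40.0°

Let the plane be z = a·easting + b·northing + c.
Pick B−Pick A: 104a − 291b = −242.6;  Pick C−Pick A: −450a − 74b = 196.3.
Solving gives a = −0.54149, b = 0.64015.
Gradient magnitude |∇z| = √(a² + b²) = √(0.29321 + 0.40980) = 0.83846.
True dip = arctan(0.83846) = 40.0°, dipping toward SE (azimuth ≈ 140°).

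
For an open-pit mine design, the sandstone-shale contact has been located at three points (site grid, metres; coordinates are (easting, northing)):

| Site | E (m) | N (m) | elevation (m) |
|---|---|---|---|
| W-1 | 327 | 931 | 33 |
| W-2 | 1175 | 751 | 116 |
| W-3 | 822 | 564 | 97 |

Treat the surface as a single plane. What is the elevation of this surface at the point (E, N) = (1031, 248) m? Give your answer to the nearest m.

Two edge vectors: W-1→W-2 = (848, -180, 83), W-1→W-3 = (495, -367, 64).
Normal n = (W-1→W-2) × (W-1→W-3) = (18941, -13187, -222116).
So ∂z/∂E = −n_x/n_z = 0.08528 and ∂z/∂N = −n_y/n_z = −0.05937.
Intercept c from W-1: 33 − 27.89 + 55.27 = 60.39.
At (1031, 248): z = 87.9 − 14.7 + 60.39 = 133.6 m.

134 m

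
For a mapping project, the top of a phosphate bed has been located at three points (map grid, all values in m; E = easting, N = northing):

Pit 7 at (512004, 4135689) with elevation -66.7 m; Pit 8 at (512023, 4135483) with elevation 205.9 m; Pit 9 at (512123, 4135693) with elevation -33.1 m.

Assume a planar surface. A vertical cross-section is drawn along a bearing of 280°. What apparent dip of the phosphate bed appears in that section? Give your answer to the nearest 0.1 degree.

28.6°

Let the plane be z = a·E + b·N + c.
Pit 8−Pit 7: 19a − 206b = 272.6;  Pit 9−Pit 7: 119a + 4b = 33.6.
Solving gives a = 0.32582, b = −1.29325.
Unit vector along 280° is (sin 280°, cos 280°) = (-0.9848, 0.1736).
Slope in that direction = a·(-0.9848) + b·(0.1736) = −0.54544.
Apparent dip = arctan|0.54544| = 28.6° (true dip is 53.1°, so apparent ≤ true as expected).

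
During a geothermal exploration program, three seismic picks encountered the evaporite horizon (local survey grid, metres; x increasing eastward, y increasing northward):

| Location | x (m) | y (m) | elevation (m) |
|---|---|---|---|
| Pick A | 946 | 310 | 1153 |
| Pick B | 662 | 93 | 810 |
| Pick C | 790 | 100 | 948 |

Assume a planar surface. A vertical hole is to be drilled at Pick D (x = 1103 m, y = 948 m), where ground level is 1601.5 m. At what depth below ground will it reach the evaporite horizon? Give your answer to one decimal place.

164.2 m

Two edge vectors: Pick A→Pick B = (-284, -217, -343), Pick A→Pick C = (-156, -210, -205).
Normal n = (Pick A→Pick B) × (Pick A→Pick C) = (-27545, -4712, 25788).
So ∂z/∂x = −n_x/n_z = 1.068132 and ∂z/∂y = −n_y/n_z = 0.182721.
Intercept c from Pick A: 1153 − 1010.45 − 56.64 = 85.90.
At (1103, 948): z_contact = 1178.15 + 173.22 + 85.90 = 1437.27 m.
Depth below ground = 1601.5 − 1437.27 = 164.2 m.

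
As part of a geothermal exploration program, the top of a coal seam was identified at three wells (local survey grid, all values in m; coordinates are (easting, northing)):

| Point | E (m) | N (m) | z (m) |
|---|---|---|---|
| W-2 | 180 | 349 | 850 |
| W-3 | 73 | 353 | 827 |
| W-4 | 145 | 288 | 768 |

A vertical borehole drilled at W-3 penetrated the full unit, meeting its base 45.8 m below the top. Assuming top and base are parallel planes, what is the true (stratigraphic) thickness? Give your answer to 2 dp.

28.99 m

Let the plane be z = a·E + b·N + c.
W-3−W-2: −107a + 4b = −23;  W-4−W-2: −35a − 61b = −82.
Solving gives a = 0.25964, b = 1.19529.
|∇z| = √(a²+b²) = 1.22316, so dip δ = arctan(1.22316) = 50.73°.
True thickness = vertical thickness × cos δ = 45.8 × cos 50.73° = 28.99 m.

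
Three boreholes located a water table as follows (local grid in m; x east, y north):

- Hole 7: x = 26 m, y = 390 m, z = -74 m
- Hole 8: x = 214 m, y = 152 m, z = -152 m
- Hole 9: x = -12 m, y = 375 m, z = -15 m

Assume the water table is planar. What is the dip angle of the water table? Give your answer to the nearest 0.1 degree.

Let the plane be z = a·x + b·y + c.
Hole 8−Hole 7: 188a − 238b = −78;  Hole 9−Hole 7: −38a − 15b = 59.
Solving gives a = −1.28220, b = −0.68510.
Gradient magnitude |∇z| = √(a² + b²) = √(1.64403 + 0.46936) = 1.45375.
True dip = arctan(1.45375) = 55.5°, dipping toward ENE (azimuth ≈ 062°).

55.5°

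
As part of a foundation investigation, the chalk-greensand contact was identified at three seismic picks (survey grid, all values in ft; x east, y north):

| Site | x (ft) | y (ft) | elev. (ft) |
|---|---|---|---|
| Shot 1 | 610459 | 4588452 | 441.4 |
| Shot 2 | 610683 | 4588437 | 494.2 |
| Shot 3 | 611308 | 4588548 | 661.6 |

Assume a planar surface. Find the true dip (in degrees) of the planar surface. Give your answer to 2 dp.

Let the plane be z = a·x + b·y + c.
Shot 2−Shot 1: 224a − 15b = 52.8;  Shot 3−Shot 1: 849a + 96b = 220.2.
Solving gives a = 0.24451, b = 0.13136.
Gradient magnitude |∇z| = √(a² + b²) = √(0.05979 + 0.01726) = 0.27756.
True dip = arctan(0.27756) = 15.51°, dipping toward WSW (azimuth ≈ 242°).

15.51°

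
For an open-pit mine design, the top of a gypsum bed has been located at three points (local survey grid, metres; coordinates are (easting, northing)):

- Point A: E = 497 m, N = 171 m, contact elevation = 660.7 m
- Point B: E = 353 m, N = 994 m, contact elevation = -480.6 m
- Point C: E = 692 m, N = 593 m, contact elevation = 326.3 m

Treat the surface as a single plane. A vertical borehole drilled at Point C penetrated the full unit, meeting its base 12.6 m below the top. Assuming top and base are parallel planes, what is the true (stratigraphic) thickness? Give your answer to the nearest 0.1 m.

6.9 m

Let the plane be z = a·E + b·N + c.
Point B−Point A: −144a + 823b = −1141.3;  Point C−Point A: 195a + 422b = −334.4.
Solving gives a = 0.93295, b = −1.22352.
|∇z| = √(a²+b²) = 1.53863, so dip δ = arctan(1.53863) = 56.98°.
True thickness = vertical thickness × cos δ = 12.6 × cos 56.98° = 6.9 m.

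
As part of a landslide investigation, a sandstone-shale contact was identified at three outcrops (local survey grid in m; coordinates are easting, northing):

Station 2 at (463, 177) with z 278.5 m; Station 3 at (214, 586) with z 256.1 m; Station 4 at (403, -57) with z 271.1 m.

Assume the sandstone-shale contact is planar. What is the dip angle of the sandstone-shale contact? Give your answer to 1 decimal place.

Two edge vectors: Station 2→Station 3 = (-249, 409, -22.4), Station 2→Station 4 = (-60, -234, -7.4).
Normal n = (Station 2→Station 3) × (Station 2→Station 4) = (-8268.2, -498.6, 82806).
So ∂z/∂easting = −n_x/n_z = 0.09985 and ∂z/∂northing = −n_y/n_z = 0.00602.
Gradient magnitude |∇z| = √(a² + b²) = √(0.00997 + 0.00004) = 0.10003.
True dip = arctan(0.10003) = 5.7°, dipping toward W (azimuth ≈ 267°).

5.7°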